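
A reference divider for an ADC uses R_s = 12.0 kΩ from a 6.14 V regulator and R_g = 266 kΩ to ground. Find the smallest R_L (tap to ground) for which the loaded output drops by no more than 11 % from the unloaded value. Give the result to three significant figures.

R_L(min) ≈ 92.9 kΩ

Output resistance R_th = R_s‖R_g = (12.0 × 266)/278.0 = 11.48 kΩ.
The fractional drop is R_th/(R_th + R_L); requiring this ≤ 0.110 gives R_L ≥ R_th(1/0.110 − 1) = 11.48 × 8.091 = 92.9 kΩ.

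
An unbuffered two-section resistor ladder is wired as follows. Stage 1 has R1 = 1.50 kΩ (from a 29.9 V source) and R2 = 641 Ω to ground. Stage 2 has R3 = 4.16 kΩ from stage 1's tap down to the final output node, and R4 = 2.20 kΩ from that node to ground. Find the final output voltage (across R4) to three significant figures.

Stage 2 presents R3+R4 = 6360 Ω as a load on stage 1's tap.
Stage 1's lower leg becomes R2‖(R3+R4) = 582.3 Ω, so V_mid = 29.9 × 582.3/2082 = 8.361 V.
Stage 2 is itself unloaded: V_out = V_mid × R4/(R3+R4) = 8.361 × 2200/6360 = 2.89 V.

V_out ≈ 2.89 V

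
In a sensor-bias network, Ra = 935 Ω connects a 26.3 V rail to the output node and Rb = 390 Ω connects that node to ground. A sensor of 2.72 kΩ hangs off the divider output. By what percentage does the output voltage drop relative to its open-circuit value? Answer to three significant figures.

Unloaded V = 26.3 × 390/1325 = 7.7411 V.
Loaded: Rb‖R_L = 341.1 Ω, giving V = 26.3 × 341.1/1276 = 7.0299 V.
Drop = (7.7411 − 7.0299) / 7.7411 = 9.19 %.

9.19 %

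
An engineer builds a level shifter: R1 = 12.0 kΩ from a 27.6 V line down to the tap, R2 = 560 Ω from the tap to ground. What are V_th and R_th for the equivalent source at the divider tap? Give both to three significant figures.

V_th is the open-circuit tap voltage: 27.6 × 560/(12000 + 560) = 1.23 V.
With the supply zeroed, R1 and R2 appear in parallel from the tap: R_th = R1‖R2 = (12000 × 560)/12560 = 535 Ω.

V_th = 1.23 V, R_th = 535 Ω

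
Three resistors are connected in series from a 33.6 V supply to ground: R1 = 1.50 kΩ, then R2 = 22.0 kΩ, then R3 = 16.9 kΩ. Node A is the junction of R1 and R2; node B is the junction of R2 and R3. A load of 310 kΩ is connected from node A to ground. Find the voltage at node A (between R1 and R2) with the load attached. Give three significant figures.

V ≈ 32.2 V

Below node A the series string R2+R3 = 38.90 kΩ sits in parallel with the 310 kΩ load: 34.56 kΩ.
V_A = 33.6 × 34.56/(1.50 + 34.56) = 32.2 V.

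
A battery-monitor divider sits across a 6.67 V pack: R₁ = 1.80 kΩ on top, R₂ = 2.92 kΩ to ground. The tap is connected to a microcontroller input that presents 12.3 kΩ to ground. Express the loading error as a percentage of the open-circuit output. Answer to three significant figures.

8.30 %

Unloaded V = 6.67 × 2.92/4.720 = 4.1264 V.
Loaded: R₂‖R_L = 2.360 kΩ, giving V = 6.67 × 2.360/4.160 = 3.7838 V.
Drop = (4.1264 − 3.7838) / 4.1264 = 8.30 %.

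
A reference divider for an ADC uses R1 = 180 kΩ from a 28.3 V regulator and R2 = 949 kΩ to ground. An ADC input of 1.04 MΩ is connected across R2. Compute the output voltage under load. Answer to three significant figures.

V_out ≈ 20.8 V

The load sits in parallel with R2: R2‖R_L = (949 × 1040) / (949 + 1040) = 496.2 kΩ.
V_out = 28.3 × 496.2 / (180 + 496.2) = 28.3 × 496.2/676.2 = 20.8 V.
(Unloaded it would have been 23.8 V.)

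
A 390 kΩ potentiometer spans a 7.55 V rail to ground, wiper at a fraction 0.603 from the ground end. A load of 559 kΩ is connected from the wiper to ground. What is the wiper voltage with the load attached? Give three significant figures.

The wiper splits the pot into (1−α)R = 154.8 kΩ above and αR = 235.2 kΩ below.
Lower section ‖ load = 165.5 kΩ.
V_wiper = 7.55 × 165.5/(154.8 + 165.5) = 3.90 V.

V ≈ 3.90 V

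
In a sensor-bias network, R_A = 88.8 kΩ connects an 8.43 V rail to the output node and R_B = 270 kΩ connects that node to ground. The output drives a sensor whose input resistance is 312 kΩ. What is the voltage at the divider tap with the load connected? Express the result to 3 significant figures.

The load sits in parallel with R_B: R_B‖R_L = (270 × 312) / (270 + 312) = 144.7 kΩ.
V_out = 8.43 × 144.7 / (88.8 + 144.7) = 8.43 × 144.7/233.5 = 5.22 V.
(Unloaded it would have been 6.34 V.)

V_out ≈ 5.22 V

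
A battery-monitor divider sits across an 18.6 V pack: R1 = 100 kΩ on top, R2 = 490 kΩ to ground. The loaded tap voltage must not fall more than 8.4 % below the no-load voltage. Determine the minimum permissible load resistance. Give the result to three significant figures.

Output resistance R_th = R1‖R2 = (100 × 490)/590.0 = 83.05 kΩ.
The fractional drop is R_th/(R_th + R_L); requiring this ≤ 0.0840 gives R_L ≥ R_th(1/0.0840 − 1) = 83.05 × 10.90 = 906 kΩ.

R_L(min) ≈ 906 kΩ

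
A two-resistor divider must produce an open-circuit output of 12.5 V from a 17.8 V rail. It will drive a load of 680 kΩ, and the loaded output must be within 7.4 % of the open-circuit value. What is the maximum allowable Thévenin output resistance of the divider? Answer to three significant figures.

Loading drop = R_th/(R_th + R_L) ≤ 0.0740, so R_th ≤ R_L · ε/(1−ε) = 680 kΩ × 0.0740/0.9260 = 54.3 kΩ.

R_th ≤ 54.3 kΩ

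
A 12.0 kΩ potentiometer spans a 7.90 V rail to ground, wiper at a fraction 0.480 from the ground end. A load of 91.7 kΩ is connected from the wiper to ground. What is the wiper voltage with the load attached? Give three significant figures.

The wiper splits the pot into (1−α)R = 6.240 kΩ above and αR = 5.760 kΩ below.
Lower section ‖ load = 5.420 kΩ.
V_wiper = 7.90 × 5.420/(6.240 + 5.420) = 3.67 V.

V ≈ 3.67 V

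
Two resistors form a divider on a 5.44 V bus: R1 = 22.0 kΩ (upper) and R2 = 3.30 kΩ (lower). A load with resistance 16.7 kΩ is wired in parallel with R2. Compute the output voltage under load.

V_out ≈ 0.606 V

The load sits in parallel with R2: R2‖R_L = (3.30 × 16.7) / (3.30 + 16.7) = 2.756 kΩ.
V_out = 5.44 × 2.756 / (22.0 + 2.756) = 5.44 × 2.756/24.76 = 0.606 V.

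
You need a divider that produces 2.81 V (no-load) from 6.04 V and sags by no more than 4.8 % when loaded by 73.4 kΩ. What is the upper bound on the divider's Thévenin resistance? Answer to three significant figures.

R_th ≤ 3.70 kΩ

Loading drop = R_th/(R_th + R_L) ≤ 0.0480, so R_th ≤ R_L · ε/(1−ε) = 73.4 kΩ × 0.0480/0.9520 = 3.70 kΩ.
(Any R1, R2 with R2/(R1+R2) = 0.465 and R1‖R2 ≤ 3.70 kΩ will meet the spec.)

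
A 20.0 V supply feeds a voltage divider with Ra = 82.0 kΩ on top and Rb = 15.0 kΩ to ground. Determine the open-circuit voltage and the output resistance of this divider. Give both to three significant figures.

V_th = 3.09 V, R_th = 12.7 kΩ

V_th is the open-circuit tap voltage: 20.0 × 15.0/(82.0 + 15.0) = 3.09 V.
With the supply zeroed, Ra and Rb appear in parallel from the tap: R_th = Ra‖Rb = (82.0 × 15.0)/97.00 = 12.7 kΩ.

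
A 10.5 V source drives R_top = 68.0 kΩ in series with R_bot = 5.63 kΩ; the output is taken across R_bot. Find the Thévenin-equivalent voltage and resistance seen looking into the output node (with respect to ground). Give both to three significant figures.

V_th is the open-circuit tap voltage: 10.5 × 5.63/(68.0 + 5.63) = 0.803 V.
With the supply zeroed, R_top and R_bot appear in parallel from the tap: R_th = R_top‖R_bot = (68.0 × 5.63)/73.63 = 5.20 kΩ.

V_th = 0.803 V, R_th = 5.20 kΩ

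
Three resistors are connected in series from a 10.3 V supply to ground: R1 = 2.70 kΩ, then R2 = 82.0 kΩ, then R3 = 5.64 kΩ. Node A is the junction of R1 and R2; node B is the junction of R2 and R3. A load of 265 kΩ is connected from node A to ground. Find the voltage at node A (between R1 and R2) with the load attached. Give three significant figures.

Below node A the series string R2+R3 = 87.64 kΩ sits in parallel with the 265 kΩ load: 65.86 kΩ.
V_A = 10.3 × 65.86/(2.70 + 65.86) = 9.89 V.

V ≈ 9.89 V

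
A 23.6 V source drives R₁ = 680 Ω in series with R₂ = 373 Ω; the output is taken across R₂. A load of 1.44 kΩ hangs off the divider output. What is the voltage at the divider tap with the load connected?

The load sits in parallel with R₂: R₂‖R_L = (373 × 1440) / (373 + 1440) = 296.3 Ω.
V_out = 23.6 × 296.3 / (680 + 296.3) = 23.6 × 296.3/976.3 = 7.16 V.

V_out ≈ 7.16 V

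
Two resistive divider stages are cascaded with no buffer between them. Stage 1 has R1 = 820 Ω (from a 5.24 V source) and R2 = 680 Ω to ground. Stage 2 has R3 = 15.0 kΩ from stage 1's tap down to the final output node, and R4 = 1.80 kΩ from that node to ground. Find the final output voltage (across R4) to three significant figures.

Stage 2 presents R3+R4 = 16800 Ω as a load on stage 1's tap.
Stage 1's lower leg becomes R2‖(R3+R4) = 653.5 Ω, so V_mid = 5.24 × 653.5/1474 = 2.324 V.
Stage 2 is itself unloaded: V_out = V_mid × R4/(R3+R4) = 2.324 × 1800/16800 = 0.249 V.

V_out ≈ 0.249 V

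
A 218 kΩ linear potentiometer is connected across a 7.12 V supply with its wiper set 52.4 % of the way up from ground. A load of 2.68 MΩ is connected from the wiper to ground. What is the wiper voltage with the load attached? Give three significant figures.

V ≈ 3.66 V

The wiper splits the pot into (1−α)R = 103.8 kΩ above and αR = 114.2 kΩ below.
Lower section ‖ load = 109.6 kΩ.
V_wiper = 7.12 × 109.6/(103.8 + 109.6) = 3.66 V.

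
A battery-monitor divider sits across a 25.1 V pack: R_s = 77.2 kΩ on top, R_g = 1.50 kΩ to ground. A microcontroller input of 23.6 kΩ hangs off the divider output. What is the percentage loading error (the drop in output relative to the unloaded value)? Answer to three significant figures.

The divider's output (Thévenin) resistance is R_s‖R_g = 1.471 kΩ.
Fractional drop under load = R_th/(R_th + R_L) = 1.471 / (1.471 + 23.6) = 0.05869.
So the output falls by 5.87 %.

5.87 %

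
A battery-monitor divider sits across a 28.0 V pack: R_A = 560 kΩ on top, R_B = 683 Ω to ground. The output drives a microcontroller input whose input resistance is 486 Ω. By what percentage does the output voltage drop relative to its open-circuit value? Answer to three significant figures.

58.4 %

Unloaded V = 28.0 × 683/560700 = 0.03411 V.
Loaded: R_B‖R_L = 284.0 Ω, giving V = 28.0 × 284.0/560300 = 0.01419 V.
Drop = (0.03411 − 0.01419) / 0.03411 = 58.4 %.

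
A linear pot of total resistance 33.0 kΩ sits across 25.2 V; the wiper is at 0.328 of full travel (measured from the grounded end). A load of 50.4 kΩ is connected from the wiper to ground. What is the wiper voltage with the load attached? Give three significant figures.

The wiper splits the pot into (1−α)R = 22.18 kΩ above and αR = 10.82 kΩ below.
Lower section ‖ load = 8.910 kΩ.
V_wiper = 25.2 × 8.910/(22.18 + 8.910) = 7.22 V.

V ≈ 7.22 V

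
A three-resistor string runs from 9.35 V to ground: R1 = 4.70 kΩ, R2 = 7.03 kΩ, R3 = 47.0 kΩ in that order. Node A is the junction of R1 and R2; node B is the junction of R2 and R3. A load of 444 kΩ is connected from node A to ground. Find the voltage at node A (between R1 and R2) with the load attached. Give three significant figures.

Below node A the series string R2+R3 = 54.03 kΩ sits in parallel with the 444 kΩ load: 48.17 kΩ.
V_A = 9.35 × 48.17/(4.70 + 48.17) = 8.52 V.

V ≈ 8.52 V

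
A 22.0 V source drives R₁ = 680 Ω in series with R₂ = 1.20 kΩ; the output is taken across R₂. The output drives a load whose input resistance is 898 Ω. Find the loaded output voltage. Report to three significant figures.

V_out ≈ 9.47 V

The load sits in parallel with R₂: R₂‖R_L = (1200 × 898) / (1200 + 898) = 513.6 Ω.
V_out = 22.0 × 513.6 / (680 + 513.6) = 22.0 × 513.6/1194 = 9.47 V.
(Unloaded it would have been 14.0 V.)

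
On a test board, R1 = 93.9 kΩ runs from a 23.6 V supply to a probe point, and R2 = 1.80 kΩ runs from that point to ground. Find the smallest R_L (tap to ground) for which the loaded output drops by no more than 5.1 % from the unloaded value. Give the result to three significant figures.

Output resistance R_th = R1‖R2 = (93.9 × 1.80)/95.70 = 1.766 kΩ.
The fractional drop is R_th/(R_th + R_L); requiring this ≤ 0.0510 gives R_L ≥ R_th(1/0.0510 − 1) = 1.766 × 18.61 = 32.9 kΩ.

R_L(min) ≈ 32.9 kΩ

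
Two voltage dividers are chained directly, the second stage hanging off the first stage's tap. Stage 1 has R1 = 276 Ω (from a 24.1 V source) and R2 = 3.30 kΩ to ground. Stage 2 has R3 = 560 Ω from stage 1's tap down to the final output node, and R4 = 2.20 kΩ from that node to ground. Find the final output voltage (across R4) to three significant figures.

Stage 2 presents R3+R4 = 2760 Ω as a load on stage 1's tap.
Stage 1's lower leg becomes R2‖(R3+R4) = 1503 Ω, so V_mid = 24.1 × 1503/1779 = 20.36 V.
Stage 2 is itself unloaded: V_out = V_mid × R4/(R3+R4) = 20.36 × 2200/2760 = 16.2 V.

V_out ≈ 16.2 V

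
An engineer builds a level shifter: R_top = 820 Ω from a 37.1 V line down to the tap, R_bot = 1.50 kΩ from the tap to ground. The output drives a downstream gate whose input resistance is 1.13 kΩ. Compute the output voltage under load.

V_out ≈ 16.3 V

The load sits in parallel with R_bot: R_bot‖R_L = (1500 × 1130) / (1500 + 1130) = 644.5 Ω.
V_out = 37.1 × 644.5 / (820 + 644.5) = 37.1 × 644.5/1464 = 16.3 V.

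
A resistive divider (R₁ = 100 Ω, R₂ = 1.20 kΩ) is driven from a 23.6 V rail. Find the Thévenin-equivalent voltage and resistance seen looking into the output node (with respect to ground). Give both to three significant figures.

V_th is the open-circuit tap voltage: 23.6 × 1200/(100 + 1200) = 21.8 V.
With the supply zeroed, R₁ and R₂ appear in parallel from the tap: R_th = R₁‖R₂ = (100 × 1200)/1300 = 92.3 Ω.

V_th = 21.8 V, R_th = 92.3 Ω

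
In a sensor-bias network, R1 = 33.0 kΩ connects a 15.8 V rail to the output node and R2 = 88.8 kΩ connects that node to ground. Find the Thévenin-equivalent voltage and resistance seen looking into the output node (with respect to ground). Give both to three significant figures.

V_th = 11.5 V, R_th = 24.1 kΩ

V_th is the open-circuit tap voltage: 15.8 × 88.8/(33.0 + 88.8) = 11.5 V.
With the supply zeroed, R1 and R2 appear in parallel from the tap: R_th = R1‖R2 = (33.0 × 88.8)/121.8 = 24.1 kΩ.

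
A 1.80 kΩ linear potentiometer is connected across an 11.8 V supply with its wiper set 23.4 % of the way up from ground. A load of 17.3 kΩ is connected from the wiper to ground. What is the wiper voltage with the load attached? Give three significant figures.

V ≈ 2.71 V

The wiper splits the pot into (1−α)R = 1379 Ω above and αR = 421.2 Ω below.
Lower section ‖ load = 411.2 Ω.
V_wiper = 11.8 × 411.2/(1379 + 411.2) = 2.71 V.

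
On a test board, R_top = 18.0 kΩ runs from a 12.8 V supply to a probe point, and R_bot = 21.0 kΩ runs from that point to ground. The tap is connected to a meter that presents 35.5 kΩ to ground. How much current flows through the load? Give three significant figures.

I_L ≈ 0.153 mA

R_bot‖R_L = 13.19 kΩ; V_out = 12.8 × 13.19/31.19 = 5.414 V.
I_L = V_out / R_L = 5.414 / 35.5 kΩ = 0.153 mA.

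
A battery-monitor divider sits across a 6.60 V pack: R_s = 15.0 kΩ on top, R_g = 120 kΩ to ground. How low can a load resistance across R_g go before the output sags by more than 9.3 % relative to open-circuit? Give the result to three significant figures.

R_L(min) ≈ 130 kΩ

Output resistance R_th = R_s‖R_g = (15.0 × 120)/135.0 = 13.33 kΩ.
The fractional drop is R_th/(R_th + R_L); requiring this ≤ 0.0930 gives R_L ≥ R_th(1/0.0930 − 1) = 13.33 × 9.753 = 130 kΩ.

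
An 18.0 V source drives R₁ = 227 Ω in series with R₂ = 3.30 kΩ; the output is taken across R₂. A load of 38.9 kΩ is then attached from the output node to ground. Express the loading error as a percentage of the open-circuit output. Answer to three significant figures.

0.543 %

The divider's output (Thévenin) resistance is R₁‖R₂ = 212.4 Ω.
Fractional drop under load = R_th/(R_th + R_L) = 212.4 / (212.4 + 38900) = 0.005430.
So the output falls by 0.543 %.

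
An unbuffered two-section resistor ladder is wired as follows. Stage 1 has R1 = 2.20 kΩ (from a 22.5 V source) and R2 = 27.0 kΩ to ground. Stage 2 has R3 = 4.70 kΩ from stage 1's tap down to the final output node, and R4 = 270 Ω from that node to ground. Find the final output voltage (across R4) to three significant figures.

V_out ≈ 0.802 V

Stage 2 presents R3+R4 = 4970 Ω as a load on stage 1's tap.
Stage 1's lower leg becomes R2‖(R3+R4) = 4197 Ω, so V_mid = 22.5 × 4197/6397 = 14.76 V.
Stage 2 is itself unloaded: V_out = V_mid × R4/(R3+R4) = 14.76 × 270/4970 = 0.802 V.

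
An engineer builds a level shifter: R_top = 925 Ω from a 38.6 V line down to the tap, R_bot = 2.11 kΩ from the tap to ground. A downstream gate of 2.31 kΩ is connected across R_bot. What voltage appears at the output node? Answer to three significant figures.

V_out ≈ 21.0 V

The load sits in parallel with R_bot: R_bot‖R_L = (2110 × 2310) / (2110 + 2310) = 1103 Ω.
V_out = 38.6 × 1103 / (925 + 1103) = 38.6 × 1103/2028 = 21.0 V.
(Unloaded it would have been 26.8 V.)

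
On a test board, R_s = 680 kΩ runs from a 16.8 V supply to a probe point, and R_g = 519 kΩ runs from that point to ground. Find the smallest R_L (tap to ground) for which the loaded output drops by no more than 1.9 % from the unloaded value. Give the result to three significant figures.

R_L(min) ≈ 15.2 MΩ

Output resistance R_th = R_s‖R_g = (680 × 519)/1199 = 294.3 kΩ.
The fractional drop is R_th/(R_th + R_L); requiring this ≤ 0.0190 gives R_L ≥ R_th(1/0.0190 − 1) = 294.3 × 51.63 = 15.2 MΩ.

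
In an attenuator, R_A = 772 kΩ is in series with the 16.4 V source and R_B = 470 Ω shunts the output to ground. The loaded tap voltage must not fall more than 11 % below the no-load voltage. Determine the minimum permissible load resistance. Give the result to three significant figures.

Output resistance R_th = R_A‖R_B = (772000 × 470)/772500 = 469.7 Ω.
The fractional drop is R_th/(R_th + R_L); requiring this ≤ 0.110 gives R_L ≥ R_th(1/0.110 − 1) = 469.7 × 8.091 = 3.80 kΩ.

R_L(min) ≈ 3.80 kΩ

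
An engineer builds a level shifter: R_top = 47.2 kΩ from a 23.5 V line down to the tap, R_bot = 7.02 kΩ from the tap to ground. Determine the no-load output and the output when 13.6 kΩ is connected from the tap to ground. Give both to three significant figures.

Open-circuit: V = 23.5 × 7.02/(47.2 + 7.02) = 3.04 V.
With the load, R_bot becomes R_bot‖R_L = 4.630 kΩ, so V = 23.5 × 4.630/51.83 = 2.10 V.

Unloaded: 3.04 V; loaded: 2.10 V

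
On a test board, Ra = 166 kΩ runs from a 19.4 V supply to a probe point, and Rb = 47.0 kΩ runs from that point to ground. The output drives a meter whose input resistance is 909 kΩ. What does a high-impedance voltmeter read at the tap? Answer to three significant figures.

The load sits in parallel with Rb: Rb‖R_L = (47.0 × 909) / (47.0 + 909) = 44.69 kΩ.
V_out = 19.4 × 44.69 / (166 + 44.69) = 19.4 × 44.69/210.7 = 4.11 V.
(Unloaded it would have been 4.28 V.)

V_out ≈ 4.11 V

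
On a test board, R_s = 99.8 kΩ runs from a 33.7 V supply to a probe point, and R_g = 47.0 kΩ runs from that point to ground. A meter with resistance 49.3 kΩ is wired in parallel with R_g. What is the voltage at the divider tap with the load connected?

The load sits in parallel with R_g: R_g‖R_L = (47.0 × 49.3) / (47.0 + 49.3) = 24.06 kΩ.
V_out = 33.7 × 24.06 / (99.8 + 24.06) = 33.7 × 24.06/123.9 = 6.55 V.

V_out ≈ 6.55 V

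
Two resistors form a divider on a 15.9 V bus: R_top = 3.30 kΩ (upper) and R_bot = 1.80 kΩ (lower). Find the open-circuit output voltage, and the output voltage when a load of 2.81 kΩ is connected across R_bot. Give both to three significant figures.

Open-circuit: V = 15.9 × 1.80/(3.30 + 1.80) = 5.61 V.
With the load, R_bot becomes R_bot‖R_L = 1.097 kΩ, so V = 15.9 × 1.097/4.397 = 3.97 V.

Unloaded: 5.61 V; loaded: 3.97 V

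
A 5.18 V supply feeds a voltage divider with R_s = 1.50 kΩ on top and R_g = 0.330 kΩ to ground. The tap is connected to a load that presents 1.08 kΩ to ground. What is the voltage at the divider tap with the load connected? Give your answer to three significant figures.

The load sits in parallel with R_g: R_g‖R_L = (330 × 1080) / (330 + 1080) = 252.8 Ω.
V_out = 5.18 × 252.8 / (1500 + 252.8) = 5.18 × 252.8/1753 = 0.747 V.

V_out ≈ 0.747 V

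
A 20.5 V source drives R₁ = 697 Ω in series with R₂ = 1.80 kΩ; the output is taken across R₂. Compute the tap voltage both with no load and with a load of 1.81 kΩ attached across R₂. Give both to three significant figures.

Unloaded: 14.8 V; loaded: 11.6 V

Open-circuit: V = 20.5 × 1800/(697 + 1800) = 14.8 V.
With the load, R₂ becomes R₂‖R_L = 902.5 Ω, so V = 20.5 × 902.5/1599 = 11.6 V.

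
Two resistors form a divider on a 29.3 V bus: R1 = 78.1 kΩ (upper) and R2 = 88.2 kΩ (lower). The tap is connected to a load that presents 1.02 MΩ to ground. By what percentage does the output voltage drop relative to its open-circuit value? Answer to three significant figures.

3.90 %

The divider's output (Thévenin) resistance is R1‖R2 = 41.42 kΩ.
Fractional drop under load = R_th/(R_th + R_L) = 41.42 / (41.42 + 1020) = 0.03902.
So the output falls by 3.90 %.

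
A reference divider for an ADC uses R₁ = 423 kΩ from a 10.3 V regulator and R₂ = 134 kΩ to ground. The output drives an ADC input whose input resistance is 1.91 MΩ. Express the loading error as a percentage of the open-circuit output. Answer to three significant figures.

5.06 %

The divider's output (Thévenin) resistance is R₁‖R₂ = 101.8 kΩ.
Fractional drop under load = R_th/(R_th + R_L) = 101.8 / (101.8 + 1910) = 0.05058.
So the output falls by 5.06 %.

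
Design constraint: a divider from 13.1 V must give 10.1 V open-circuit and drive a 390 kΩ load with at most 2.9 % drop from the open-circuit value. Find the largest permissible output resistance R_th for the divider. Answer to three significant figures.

R_th ≤ 11.6 kΩ

Loading drop = R_th/(R_th + R_L) ≤ 0.0290, so R_th ≤ R_L · ε/(1−ε) = 390 kΩ × 0.0290/0.9710 = 11.6 kΩ.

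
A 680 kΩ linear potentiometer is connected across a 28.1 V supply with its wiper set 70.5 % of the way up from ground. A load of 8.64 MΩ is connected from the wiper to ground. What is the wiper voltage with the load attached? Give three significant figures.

V ≈ 19.5 V

The wiper splits the pot into (1−α)R = 200.6 kΩ above and αR = 479.4 kΩ below.
Lower section ‖ load = 454.2 kΩ.
V_wiper = 28.1 × 454.2/(200.6 + 454.2) = 19.5 V.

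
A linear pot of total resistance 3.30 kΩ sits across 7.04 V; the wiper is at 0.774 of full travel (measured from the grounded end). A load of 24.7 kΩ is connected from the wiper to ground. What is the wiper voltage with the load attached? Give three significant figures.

The wiper splits the pot into (1−α)R = 745.8 Ω above and αR = 2554 Ω below.
Lower section ‖ load = 2315 Ω.
V_wiper = 7.04 × 2315/(745.8 + 2315) = 5.32 V.

V ≈ 5.32 V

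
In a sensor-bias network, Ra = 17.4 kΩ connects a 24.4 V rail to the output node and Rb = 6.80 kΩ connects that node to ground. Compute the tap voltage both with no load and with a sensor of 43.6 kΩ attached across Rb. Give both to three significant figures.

Unloaded: 6.86 V; loaded: 6.16 V

Open-circuit: V = 24.4 × 6.80/(17.4 + 6.80) = 6.86 V.
With the load, Rb becomes Rb‖R_L = 5.883 kΩ, so V = 24.4 × 5.883/23.28 = 6.16 V.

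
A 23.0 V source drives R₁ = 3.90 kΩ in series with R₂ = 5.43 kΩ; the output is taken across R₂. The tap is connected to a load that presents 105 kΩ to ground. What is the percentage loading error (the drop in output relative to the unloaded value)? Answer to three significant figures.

2.12 %

The divider's output (Thévenin) resistance is R₁‖R₂ = 2.270 kΩ.
Fractional drop under load = R_th/(R_th + R_L) = 2.270 / (2.270 + 105) = 0.02116.
So the output falls by 2.12 %.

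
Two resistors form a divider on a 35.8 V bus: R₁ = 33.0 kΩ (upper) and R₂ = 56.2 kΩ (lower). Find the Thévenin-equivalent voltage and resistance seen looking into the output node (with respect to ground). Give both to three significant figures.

V_th = 22.6 V, R_th = 20.8 kΩ

V_th is the open-circuit tap voltage: 35.8 × 56.2/(33.0 + 56.2) = 22.6 V.
With the supply zeroed, R₁ and R₂ appear in parallel from the tap: R_th = R₁‖R₂ = (33.0 × 56.2)/89.20 = 20.8 kΩ.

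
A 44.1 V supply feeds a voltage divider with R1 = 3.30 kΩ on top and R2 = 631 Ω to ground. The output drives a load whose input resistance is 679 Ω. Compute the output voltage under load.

V_out ≈ 3.98 V

The load sits in parallel with R2: R2‖R_L = (631 × 679) / (631 + 679) = 327.1 Ω.
V_out = 44.1 × 327.1 / (3300 + 327.1) = 44.1 × 327.1/3627 = 3.98 V.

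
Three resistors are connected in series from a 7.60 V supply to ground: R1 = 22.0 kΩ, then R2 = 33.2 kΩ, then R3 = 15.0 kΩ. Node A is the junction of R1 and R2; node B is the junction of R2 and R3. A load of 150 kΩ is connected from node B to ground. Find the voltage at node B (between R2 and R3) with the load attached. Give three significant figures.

At node B, R3 is in parallel with the load: R3‖R_L = 13.64 kΩ.
Below node A the resistance is R2 + (R3‖R_L) = 46.84 kΩ, so V_A = 7.60 × 46.84/68.84 = 5.171 V.
Then V_B = V_A × (R3‖R_L)/(R2 + R3‖R_L) = 5.171 × 13.64/46.84 = 1.51 V.

V ≈ 1.51 V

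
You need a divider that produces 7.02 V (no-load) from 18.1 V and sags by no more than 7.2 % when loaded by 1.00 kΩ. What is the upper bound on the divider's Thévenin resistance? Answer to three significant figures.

Loading drop = R_th/(R_th + R_L) ≤ 0.0720, so R_th ≤ R_L · ε/(1−ε) = 1.00 kΩ × 0.0720/0.9280 = 77.6 Ω.

R_th ≤ 77.6 Ω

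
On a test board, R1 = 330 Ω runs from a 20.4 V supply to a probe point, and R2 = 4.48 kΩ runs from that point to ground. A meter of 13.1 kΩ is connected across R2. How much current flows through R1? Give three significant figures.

R2‖R_L = 3338 Ω, so the source sees R1 + R2‖R_L = 3668 Ω.
I = 20.4 V / 3668 Ω = 5.56 mA.

I ≈ 5.56 mA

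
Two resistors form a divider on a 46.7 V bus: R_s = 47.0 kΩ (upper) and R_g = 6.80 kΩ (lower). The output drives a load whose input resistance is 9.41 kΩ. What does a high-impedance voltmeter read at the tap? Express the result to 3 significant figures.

V_out ≈ 3.62 V

The load sits in parallel with R_g: R_g‖R_L = (6.80 × 9.41) / (6.80 + 9.41) = 3.947 kΩ.
V_out = 46.7 × 3.947 / (47.0 + 3.947) = 46.7 × 3.947/50.95 = 3.62 V.
(Unloaded it would have been 5.90 V.)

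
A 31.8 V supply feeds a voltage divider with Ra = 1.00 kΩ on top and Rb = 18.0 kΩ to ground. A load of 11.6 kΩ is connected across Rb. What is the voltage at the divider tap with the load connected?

The load sits in parallel with Rb: Rb‖R_L = (18.0 × 11.6) / (18.0 + 11.6) = 7.054 kΩ.
V_out = 31.8 × 7.054 / (1.00 + 7.054) = 31.8 × 7.054/8.054 = 27.9 V.
(Unloaded it would have been 30.1 V.)

V_out ≈ 27.9 V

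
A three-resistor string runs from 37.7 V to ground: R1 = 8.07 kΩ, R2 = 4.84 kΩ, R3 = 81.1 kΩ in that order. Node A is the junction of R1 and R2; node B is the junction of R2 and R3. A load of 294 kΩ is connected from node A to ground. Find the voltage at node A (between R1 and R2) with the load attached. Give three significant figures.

Below node A the series string R2+R3 = 85.94 kΩ sits in parallel with the 294 kΩ load: 66.50 kΩ.
V_A = 37.7 × 66.50/(8.07 + 66.50) = 33.6 V.

V ≈ 33.6 V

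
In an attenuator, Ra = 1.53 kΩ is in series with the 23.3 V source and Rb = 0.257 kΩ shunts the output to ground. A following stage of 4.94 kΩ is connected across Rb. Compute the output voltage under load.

The load sits in parallel with Rb: Rb‖R_L = (257 × 4940) / (257 + 4940) = 244.3 Ω.
V_out = 23.3 × 244.3 / (1530 + 244.3) = 23.3 × 244.3/1774 = 3.21 V.

V_out ≈ 3.21 V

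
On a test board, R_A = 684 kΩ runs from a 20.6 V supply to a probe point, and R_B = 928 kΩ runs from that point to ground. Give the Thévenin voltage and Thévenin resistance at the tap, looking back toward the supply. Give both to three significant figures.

V_th is the open-circuit tap voltage: 20.6 × 928/(684 + 928) = 11.9 V.
With the supply zeroed, R_A and R_B appear in parallel from the tap: R_th = R_A‖R_B = (684 × 928)/1612 = 394 kΩ.

V_th = 11.9 V, R_th = 394 kΩ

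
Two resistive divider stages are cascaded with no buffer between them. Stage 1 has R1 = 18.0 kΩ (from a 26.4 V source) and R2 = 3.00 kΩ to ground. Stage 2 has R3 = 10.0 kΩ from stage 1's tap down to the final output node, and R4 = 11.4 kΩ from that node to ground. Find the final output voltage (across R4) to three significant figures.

Stage 2 presents R3+R4 = 21.40 kΩ as a load on stage 1's tap.
Stage 1's lower leg becomes R2‖(R3+R4) = 2.631 kΩ, so V_mid = 26.4 × 2.631/20.63 = 3.367 V.
Stage 2 is itself unloaded: V_out = V_mid × R4/(R3+R4) = 3.367 × 11.4/21.40 = 1.79 V.

V_out ≈ 1.79 V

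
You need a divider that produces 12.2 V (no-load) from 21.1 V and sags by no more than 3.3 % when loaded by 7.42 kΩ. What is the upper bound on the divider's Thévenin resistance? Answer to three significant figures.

Loading drop = R_th/(R_th + R_L) ≤ 0.0330, so R_th ≤ R_L · ε/(1−ε) = 7.42 kΩ × 0.0330/0.9670 = 253 Ω.
(Any R1, R2 with R2/(R1+R2) = 0.578 and R1‖R2 ≤ 253 Ω will meet the spec.)

R_th ≤ 253 Ω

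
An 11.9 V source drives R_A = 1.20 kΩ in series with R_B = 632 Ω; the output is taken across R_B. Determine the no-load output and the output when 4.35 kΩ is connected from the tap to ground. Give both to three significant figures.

Unloaded: 4.11 V; loaded: 3.75 V

Open-circuit: V = 11.9 × 632/(1200 + 632) = 4.11 V.
With the load, R_B becomes R_B‖R_L = 551.8 Ω, so V = 11.9 × 551.8/1752 = 3.75 V.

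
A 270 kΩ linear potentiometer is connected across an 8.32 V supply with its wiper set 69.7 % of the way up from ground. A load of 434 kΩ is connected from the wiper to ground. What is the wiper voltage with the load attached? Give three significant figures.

V ≈ 5.13 V

The wiper splits the pot into (1−α)R = 81.81 kΩ above and αR = 188.2 kΩ below.
Lower section ‖ load = 131.3 kΩ.
V_wiper = 8.32 × 131.3/(81.81 + 131.3) = 5.13 V.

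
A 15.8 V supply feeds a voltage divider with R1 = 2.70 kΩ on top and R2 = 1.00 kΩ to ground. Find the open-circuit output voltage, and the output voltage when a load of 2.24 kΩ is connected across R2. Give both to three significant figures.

Unloaded: 4.27 V; loaded: 3.22 V

Open-circuit: V = 15.8 × 1.00/(2.70 + 1.00) = 4.27 V.
With the load, R2 becomes R2‖R_L = 0.6914 kΩ, so V = 15.8 × 0.6914/3.391 = 3.22 V.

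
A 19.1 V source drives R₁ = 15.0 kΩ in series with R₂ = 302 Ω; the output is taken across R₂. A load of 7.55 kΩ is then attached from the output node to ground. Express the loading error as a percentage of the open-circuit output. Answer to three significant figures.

3.77 %

The divider's output (Thévenin) resistance is R₁‖R₂ = 296.0 Ω.
Fractional drop under load = R_th/(R_th + R_L) = 296.0 / (296.0 + 7550) = 0.03773.
So the output falls by 3.77 %.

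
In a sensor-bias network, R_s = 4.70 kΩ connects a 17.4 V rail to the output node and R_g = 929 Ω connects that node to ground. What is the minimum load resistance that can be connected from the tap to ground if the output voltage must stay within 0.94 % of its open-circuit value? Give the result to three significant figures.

R_L(min) ≈ 81.7 kΩ

Output resistance R_th = R_s‖R_g = (4700 × 929)/5629 = 775.7 Ω.
The fractional drop is R_th/(R_th + R_L); requiring this ≤ 0.00940 gives R_L ≥ R_th(1/0.00940 − 1) = 775.7 × 105.4 = 81.7 kΩ.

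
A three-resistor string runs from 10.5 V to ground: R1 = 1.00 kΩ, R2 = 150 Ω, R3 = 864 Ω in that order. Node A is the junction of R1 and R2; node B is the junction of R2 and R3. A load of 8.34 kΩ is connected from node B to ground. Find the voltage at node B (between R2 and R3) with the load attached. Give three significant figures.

V ≈ 4.25 V

At node B, R3 is in parallel with the load: R3‖R_L = 782.9 Ω.
Below node A the resistance is R2 + (R3‖R_L) = 932.9 Ω, so V_A = 10.5 × 932.9/1933 = 5.068 V.
Then V_B = V_A × (R3‖R_L)/(R2 + R3‖R_L) = 5.068 × 782.9/932.9 = 4.25 V.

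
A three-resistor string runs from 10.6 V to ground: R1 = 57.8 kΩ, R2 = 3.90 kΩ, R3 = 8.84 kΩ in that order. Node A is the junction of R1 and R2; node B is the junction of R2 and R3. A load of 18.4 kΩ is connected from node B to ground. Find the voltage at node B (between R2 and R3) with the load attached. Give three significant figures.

V ≈ 0.935 V

At node B, R3 is in parallel with the load: R3‖R_L = 5.971 kΩ.
Below node A the resistance is R2 + (R3‖R_L) = 9.871 kΩ, so V_A = 10.6 × 9.871/67.67 = 1.546 V.
Then V_B = V_A × (R3‖R_L)/(R2 + R3‖R_L) = 1.546 × 5.971/9.871 = 0.935 V.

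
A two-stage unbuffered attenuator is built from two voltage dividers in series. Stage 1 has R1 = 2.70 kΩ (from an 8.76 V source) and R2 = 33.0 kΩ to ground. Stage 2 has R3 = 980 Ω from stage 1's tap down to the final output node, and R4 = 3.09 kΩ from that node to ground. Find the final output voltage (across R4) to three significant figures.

V_out ≈ 3.81 V

Stage 2 presents R3+R4 = 4070 Ω as a load on stage 1's tap.
Stage 1's lower leg becomes R2‖(R3+R4) = 3623 Ω, so V_mid = 8.76 × 3623/6323 = 5.019 V.
Stage 2 is itself unloaded: V_out = V_mid × R4/(R3+R4) = 5.019 × 3090/4070 = 3.81 V.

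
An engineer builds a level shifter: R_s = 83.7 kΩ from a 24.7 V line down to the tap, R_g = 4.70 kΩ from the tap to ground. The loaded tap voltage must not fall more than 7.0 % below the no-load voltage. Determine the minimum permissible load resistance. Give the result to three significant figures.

Output resistance R_th = R_s‖R_g = (83.7 × 4.70)/88.40 = 4.450 kΩ.
The fractional drop is R_th/(R_th + R_L); requiring this ≤ 0.0700 gives R_L ≥ R_th(1/0.0700 − 1) = 4.450 × 13.29 = 59.1 kΩ.

R_L(min) ≈ 59.1 kΩ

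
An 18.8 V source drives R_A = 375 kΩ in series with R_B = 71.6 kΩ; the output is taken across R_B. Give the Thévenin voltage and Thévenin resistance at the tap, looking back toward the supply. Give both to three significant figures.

V_th is the open-circuit tap voltage: 18.8 × 71.6/(375 + 71.6) = 3.01 V.
With the supply zeroed, R_A and R_B appear in parallel from the tap: R_th = R_A‖R_B = (375 × 71.6)/446.6 = 60.1 kΩ.

V_th = 3.01 V, R_th = 60.1 kΩ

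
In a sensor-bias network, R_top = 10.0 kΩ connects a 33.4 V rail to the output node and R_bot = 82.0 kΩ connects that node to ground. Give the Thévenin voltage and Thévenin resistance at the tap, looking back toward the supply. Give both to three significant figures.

V_th is the open-circuit tap voltage: 33.4 × 82.0/(10.0 + 82.0) = 29.8 V.
With the supply zeroed, R_top and R_bot appear in parallel from the tap: R_th = R_top‖R_bot = (10.0 × 82.0)/92.00 = 8.91 kΩ.

V_th = 29.8 V, R_th = 8.91 kΩ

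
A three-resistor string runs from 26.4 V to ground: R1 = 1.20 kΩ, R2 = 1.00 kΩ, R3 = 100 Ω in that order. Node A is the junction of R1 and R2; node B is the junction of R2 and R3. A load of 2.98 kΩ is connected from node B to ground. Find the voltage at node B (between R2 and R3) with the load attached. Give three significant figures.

At node B, R3 is in parallel with the load: R3‖R_L = 96.75 Ω.
Below node A the resistance is R2 + (R3‖R_L) = 1097 Ω, so V_A = 26.4 × 1097/2297 = 12.61 V.
Then V_B = V_A × (R3‖R_L)/(R2 + R3‖R_L) = 12.61 × 96.75/1097 = 1.11 V.

V ≈ 1.11 V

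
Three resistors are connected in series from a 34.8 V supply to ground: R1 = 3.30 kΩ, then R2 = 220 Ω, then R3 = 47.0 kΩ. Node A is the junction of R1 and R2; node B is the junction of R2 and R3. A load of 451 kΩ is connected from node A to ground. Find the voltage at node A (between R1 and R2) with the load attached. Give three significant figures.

Below node A the series string R2+R3 = 47220 Ω sits in parallel with the 451000 Ω load: 42740 Ω.
V_A = 34.8 × 42740/(3300 + 42740) = 32.3 V.

V ≈ 32.3 V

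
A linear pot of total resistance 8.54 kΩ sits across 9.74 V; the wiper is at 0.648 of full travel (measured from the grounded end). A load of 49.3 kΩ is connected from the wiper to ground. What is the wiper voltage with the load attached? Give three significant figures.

V ≈ 6.07 V

The wiper splits the pot into (1−α)R = 3.006 kΩ above and αR = 5.534 kΩ below.
Lower section ‖ load = 4.975 kΩ.
V_wiper = 9.74 × 4.975/(3.006 + 4.975) = 6.07 V.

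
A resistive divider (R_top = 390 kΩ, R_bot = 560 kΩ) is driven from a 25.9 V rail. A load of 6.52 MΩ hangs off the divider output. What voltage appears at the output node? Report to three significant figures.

V_out ≈ 14.7 V

The load sits in parallel with R_bot: R_bot‖R_L = (560 × 6520) / (560 + 6520) = 515.7 kΩ.
V_out = 25.9 × 515.7 / (390 + 515.7) = 25.9 × 515.7/905.7 = 14.7 V.
(Unloaded it would have been 15.3 V.)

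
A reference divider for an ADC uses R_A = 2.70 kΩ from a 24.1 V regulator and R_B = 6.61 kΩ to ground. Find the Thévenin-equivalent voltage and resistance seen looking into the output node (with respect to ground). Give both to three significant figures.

V_th = 17.1 V, R_th = 1.92 kΩ

V_th is the open-circuit tap voltage: 24.1 × 6.61/(2.70 + 6.61) = 17.1 V.
With the supply zeroed, R_A and R_B appear in parallel from the tap: R_th = R_A‖R_B = (2.70 × 6.61)/9.310 = 1.92 kΩ.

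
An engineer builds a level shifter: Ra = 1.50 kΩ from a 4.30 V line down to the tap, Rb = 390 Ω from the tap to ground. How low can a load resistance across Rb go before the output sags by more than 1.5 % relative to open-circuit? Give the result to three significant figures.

Output resistance R_th = Ra‖Rb = (1500 × 390)/1890 = 309.5 Ω.
The fractional drop is R_th/(R_th + R_L); requiring this ≤ 0.0150 gives R_L ≥ R_th(1/0.0150 − 1) = 309.5 × 65.67 = 20.3 kΩ.

R_L(min) ≈ 20.3 kΩ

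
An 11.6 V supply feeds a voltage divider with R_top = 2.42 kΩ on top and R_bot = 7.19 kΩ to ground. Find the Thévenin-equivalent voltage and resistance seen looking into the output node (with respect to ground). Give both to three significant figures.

V_th = 8.68 V, R_th = 1.81 kΩ

V_th is the open-circuit tap voltage: 11.6 × 7.19/(2.42 + 7.19) = 8.68 V.
With the supply zeroed, R_top and R_bot appear in parallel from the tap: R_th = R_top‖R_bot = (2.42 × 7.19)/9.610 = 1.81 kΩ.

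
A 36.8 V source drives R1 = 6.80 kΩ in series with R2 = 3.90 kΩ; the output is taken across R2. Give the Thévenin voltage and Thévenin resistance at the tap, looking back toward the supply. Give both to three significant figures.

V_th is the open-circuit tap voltage: 36.8 × 3.90/(6.80 + 3.90) = 13.4 V.
With the supply zeroed, R1 and R2 appear in parallel from the tap: R_th = R1‖R2 = (6.80 × 3.90)/10.70 = 2.48 kΩ.

V_th = 13.4 V, R_th = 2.48 kΩ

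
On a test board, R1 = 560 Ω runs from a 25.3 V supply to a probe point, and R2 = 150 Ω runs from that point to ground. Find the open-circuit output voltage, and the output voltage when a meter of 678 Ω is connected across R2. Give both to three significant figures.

Unloaded: 5.35 V; loaded: 4.55 V

Open-circuit: V = 25.3 × 150/(560 + 150) = 5.35 V.
With the load, R2 becomes R2‖R_L = 122.8 Ω, so V = 25.3 × 122.8/682.8 = 4.55 V.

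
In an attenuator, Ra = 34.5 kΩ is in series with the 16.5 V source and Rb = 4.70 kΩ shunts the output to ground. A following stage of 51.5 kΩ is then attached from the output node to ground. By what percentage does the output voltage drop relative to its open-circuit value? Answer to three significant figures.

7.43 %

The divider's output (Thévenin) resistance is Ra‖Rb = 4.136 kΩ.
Fractional drop under load = R_th/(R_th + R_L) = 4.136 / (4.136 + 51.5) = 0.07435.
So the output falls by 7.43 %.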